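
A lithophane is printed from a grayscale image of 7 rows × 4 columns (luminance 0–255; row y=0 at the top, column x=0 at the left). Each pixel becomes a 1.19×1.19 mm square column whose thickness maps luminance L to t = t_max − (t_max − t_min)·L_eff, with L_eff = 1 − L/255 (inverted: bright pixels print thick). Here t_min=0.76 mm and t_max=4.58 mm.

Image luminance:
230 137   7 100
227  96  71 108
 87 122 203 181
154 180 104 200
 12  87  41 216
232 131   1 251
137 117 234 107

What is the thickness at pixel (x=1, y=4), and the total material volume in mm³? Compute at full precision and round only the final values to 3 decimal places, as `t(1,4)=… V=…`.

span = t_max - t_min = 4.58 - 0.76 = 3.820
L(1,4) = 87, L_eff = 1 - 87/255 = 0.658824 (inverted)
t(1,4) = 4.58 - 3.820·0.658824 = 2.063
Σt over all 7·4 pixels = 991963/12750 ≈ 77.8010196
V = pitch²·Σt = 1.19²·991963/12750 = 110.174

t(1,4)=2.063 V=110.174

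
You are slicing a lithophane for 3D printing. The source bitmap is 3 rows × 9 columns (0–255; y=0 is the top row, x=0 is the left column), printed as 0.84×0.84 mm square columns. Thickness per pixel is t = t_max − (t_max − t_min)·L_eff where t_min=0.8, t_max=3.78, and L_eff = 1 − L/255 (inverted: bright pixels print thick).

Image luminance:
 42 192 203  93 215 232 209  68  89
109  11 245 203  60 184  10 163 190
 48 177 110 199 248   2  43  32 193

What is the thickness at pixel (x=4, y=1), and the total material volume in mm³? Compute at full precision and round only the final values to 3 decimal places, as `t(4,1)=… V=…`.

span = t_max - t_min = 3.78 - 0.8 = 2.980
L(4,1) = 60, L_eff = 1 - 60/255 = 0.764706 (inverted)
t(4,1) = 3.78 - 2.980·0.764706 = 1.501
Σt over all 3·9 pixels = 63.32
V = pitch²·Σt = 0.84²·63.32 = 44.679

t(4,1)=1.501 V=44.679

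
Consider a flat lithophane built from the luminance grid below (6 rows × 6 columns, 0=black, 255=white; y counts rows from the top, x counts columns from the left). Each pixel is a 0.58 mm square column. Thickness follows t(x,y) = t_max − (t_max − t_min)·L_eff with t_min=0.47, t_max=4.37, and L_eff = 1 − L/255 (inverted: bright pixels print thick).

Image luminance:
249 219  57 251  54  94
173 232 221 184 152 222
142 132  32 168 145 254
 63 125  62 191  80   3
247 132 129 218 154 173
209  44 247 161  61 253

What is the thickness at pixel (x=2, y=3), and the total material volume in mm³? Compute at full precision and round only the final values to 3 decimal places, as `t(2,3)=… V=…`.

span = t_max - t_min = 4.37 - 0.47 = 3.900
L(2,3) = 62, L_eff = 1 - 62/255 = 0.756863 (inverted)
t(2,3) = 4.37 - 3.900·0.756863 = 1.418
Σt over all 6·6 pixels = 86311/850 ≈ 101.5423529
V = pitch²·Σt = 0.58²·86311/850 = 34.159

t(2,3)=1.418 V=34.159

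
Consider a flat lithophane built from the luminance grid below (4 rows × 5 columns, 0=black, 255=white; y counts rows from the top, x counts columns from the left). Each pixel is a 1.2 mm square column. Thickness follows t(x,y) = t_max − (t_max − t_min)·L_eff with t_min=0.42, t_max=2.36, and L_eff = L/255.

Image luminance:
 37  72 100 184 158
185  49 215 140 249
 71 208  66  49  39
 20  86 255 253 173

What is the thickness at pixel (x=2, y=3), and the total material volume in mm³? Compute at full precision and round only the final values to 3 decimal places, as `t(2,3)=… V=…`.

t(2,3)=0.420 V=39.386

span = t_max - t_min = 2.36 - 0.42 = 1.940
L(2,3) = 255, L_eff = 255/255 = 1.000000
t(2,3) = 2.36 - 1.940·1.000000 = 0.420
Σt over all 4·5 pixels = 348727/12750 ≈ 27.3511373
V = pitch²·Σt = 1.2²·348727/12750 = 39.386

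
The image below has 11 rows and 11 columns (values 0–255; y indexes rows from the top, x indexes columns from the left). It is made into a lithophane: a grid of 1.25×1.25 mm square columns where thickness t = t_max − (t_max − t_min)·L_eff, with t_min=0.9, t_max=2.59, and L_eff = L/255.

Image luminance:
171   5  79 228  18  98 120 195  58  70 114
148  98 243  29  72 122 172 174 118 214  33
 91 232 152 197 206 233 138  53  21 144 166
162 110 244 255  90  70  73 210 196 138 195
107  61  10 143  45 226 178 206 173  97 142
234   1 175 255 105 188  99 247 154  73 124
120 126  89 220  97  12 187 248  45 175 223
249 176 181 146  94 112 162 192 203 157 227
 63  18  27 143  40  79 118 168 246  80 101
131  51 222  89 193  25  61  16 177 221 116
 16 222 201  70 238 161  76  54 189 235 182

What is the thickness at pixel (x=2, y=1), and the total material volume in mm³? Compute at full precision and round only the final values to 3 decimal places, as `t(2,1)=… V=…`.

t(2,1)=0.980 V=319.139

span = t_max - t_min = 2.59 - 0.9 = 1.690
L(2,1) = 243, L_eff = 243/255 = 0.952941
t(2,1) = 2.59 - 1.690·0.952941 = 0.980
Σt over all 11·11 pixels = 5208353/25500 ≈ 204.2491373
V = pitch²·Σt = 1.25²·5208353/25500 = 319.139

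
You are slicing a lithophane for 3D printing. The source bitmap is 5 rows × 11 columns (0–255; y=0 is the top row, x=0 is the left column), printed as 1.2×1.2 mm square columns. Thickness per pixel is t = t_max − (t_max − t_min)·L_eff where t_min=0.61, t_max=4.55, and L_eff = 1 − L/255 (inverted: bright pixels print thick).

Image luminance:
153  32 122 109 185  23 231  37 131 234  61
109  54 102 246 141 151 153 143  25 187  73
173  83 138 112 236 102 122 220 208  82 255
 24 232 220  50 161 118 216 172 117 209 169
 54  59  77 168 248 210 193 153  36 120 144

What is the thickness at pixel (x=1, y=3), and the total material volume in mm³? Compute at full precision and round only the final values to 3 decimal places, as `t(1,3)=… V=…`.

span = t_max - t_min = 4.55 - 0.61 = 3.940
L(1,3) = 232, L_eff = 1 - 232/255 = 0.090196 (inverted)
t(1,3) = 4.55 - 3.940·0.090196 = 4.195
Σt over all 5·11 pixels = 3843227/25500 ≈ 150.7147843
V = pitch²·Σt = 1.2²·3843227/25500 = 217.029

t(1,3)=4.195 V=217.029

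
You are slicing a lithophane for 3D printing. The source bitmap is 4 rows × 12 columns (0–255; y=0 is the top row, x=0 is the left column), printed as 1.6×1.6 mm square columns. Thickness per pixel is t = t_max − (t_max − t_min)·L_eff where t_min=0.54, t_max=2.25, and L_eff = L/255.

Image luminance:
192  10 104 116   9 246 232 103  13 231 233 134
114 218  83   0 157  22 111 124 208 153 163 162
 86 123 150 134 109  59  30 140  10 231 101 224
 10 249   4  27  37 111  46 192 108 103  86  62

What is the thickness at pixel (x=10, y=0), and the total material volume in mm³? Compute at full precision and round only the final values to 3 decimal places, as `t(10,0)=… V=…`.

t(10,0)=0.688 V=180.859

span = t_max - t_min = 2.25 - 0.54 = 1.710
L(10,0) = 233, L_eff = 233/255 = 0.913725
t(10,0) = 2.25 - 1.710·0.913725 = 0.688
Σt over all 4·12 pixels = 60051/850 ≈ 70.6482353
V = pitch²·Σt = 1.6²·60051/850 = 180.859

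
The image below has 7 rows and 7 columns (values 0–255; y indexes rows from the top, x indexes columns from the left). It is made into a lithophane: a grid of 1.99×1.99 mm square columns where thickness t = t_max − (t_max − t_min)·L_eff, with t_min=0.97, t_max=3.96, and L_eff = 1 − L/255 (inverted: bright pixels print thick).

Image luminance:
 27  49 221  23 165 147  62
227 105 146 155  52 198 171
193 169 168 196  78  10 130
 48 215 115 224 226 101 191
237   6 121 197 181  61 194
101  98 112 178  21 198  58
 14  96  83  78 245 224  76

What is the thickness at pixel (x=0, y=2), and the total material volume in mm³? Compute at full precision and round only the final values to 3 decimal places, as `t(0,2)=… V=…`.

span = t_max - t_min = 3.96 - 0.97 = 2.990
L(0,2) = 193, L_eff = 1 - 193/255 = 0.243137 (inverted)
t(0,2) = 3.96 - 2.990·0.243137 = 3.233
Σt over all 7·7 pixels = 780731/6375 ≈ 122.4676078
V = pitch²·Σt = 1.99²·780731/6375 = 484.984

t(0,2)=3.233 V=484.984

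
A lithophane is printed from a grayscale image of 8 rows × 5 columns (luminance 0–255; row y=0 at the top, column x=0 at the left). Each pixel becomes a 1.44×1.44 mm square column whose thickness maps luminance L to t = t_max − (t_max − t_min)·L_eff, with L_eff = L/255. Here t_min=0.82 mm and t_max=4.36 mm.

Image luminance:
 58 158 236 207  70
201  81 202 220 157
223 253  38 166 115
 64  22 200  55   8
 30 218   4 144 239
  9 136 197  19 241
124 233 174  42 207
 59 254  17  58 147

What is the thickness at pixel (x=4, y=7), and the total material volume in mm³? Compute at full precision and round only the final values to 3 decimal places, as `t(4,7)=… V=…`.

t(4,7)=2.319 V=209.471

span = t_max - t_min = 4.36 - 0.82 = 3.540
L(4,7) = 147, L_eff = 147/255 = 0.576471
t(4,7) = 4.36 - 3.540·0.576471 = 2.319
Σt over all 8·5 pixels = 214663/2125 ≈ 101.0178824
V = pitch²·Σt = 1.44²·214663/2125 = 209.471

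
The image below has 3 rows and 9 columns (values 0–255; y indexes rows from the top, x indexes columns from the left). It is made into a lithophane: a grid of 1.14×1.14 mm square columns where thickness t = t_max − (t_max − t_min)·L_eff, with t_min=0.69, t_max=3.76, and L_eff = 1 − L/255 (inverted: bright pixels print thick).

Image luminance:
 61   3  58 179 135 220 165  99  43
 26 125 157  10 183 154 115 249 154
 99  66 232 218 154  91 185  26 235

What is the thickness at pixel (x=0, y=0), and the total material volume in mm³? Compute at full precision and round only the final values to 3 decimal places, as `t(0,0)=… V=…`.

span = t_max - t_min = 3.76 - 0.69 = 3.070
L(0,0) = 61, L_eff = 1 - 61/255 = 0.760784 (inverted)
t(0,0) = 3.76 - 3.070·0.760784 = 1.424
Σt over all 3·9 pixels = 1531759/25500 ≈ 60.0689804
V = pitch²·Σt = 1.14²·1531759/25500 = 78.066

t(0,0)=1.424 V=78.066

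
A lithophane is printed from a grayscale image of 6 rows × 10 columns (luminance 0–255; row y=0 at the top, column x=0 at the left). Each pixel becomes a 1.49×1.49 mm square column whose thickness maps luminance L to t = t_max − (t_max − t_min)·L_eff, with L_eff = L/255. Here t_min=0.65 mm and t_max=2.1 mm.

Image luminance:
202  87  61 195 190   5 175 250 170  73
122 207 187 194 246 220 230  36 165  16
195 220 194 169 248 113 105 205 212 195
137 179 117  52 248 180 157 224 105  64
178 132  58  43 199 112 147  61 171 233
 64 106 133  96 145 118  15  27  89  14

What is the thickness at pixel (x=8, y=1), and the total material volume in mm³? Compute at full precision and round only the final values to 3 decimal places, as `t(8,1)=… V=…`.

span = t_max - t_min = 2.1 - 0.65 = 1.450
L(8,1) = 165, L_eff = 165/255 = 0.647059
t(8,1) = 2.1 - 1.450·0.647059 = 1.162
Σt over all 6·10 pixels = 396361/5100 ≈ 77.7178431
V = pitch²·Σt = 1.49²·396361/5100 = 172.541

t(8,1)=1.162 V=172.541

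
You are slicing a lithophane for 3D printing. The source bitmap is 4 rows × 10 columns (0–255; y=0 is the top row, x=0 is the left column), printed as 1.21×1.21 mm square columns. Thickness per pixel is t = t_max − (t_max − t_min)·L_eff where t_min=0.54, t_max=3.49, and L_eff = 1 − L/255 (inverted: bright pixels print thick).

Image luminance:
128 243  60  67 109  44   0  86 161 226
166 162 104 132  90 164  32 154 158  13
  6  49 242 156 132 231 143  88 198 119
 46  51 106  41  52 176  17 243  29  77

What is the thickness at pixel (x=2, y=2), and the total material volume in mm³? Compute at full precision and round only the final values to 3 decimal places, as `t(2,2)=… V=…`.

span = t_max - t_min = 3.49 - 0.54 = 2.950
L(2,2) = 242, L_eff = 1 - 242/255 = 0.050980 (inverted)
t(2,2) = 3.49 - 2.950·0.050980 = 3.340
Σt over all 4·10 pixels = 375719/5100 ≈ 73.6703922
V = pitch²·Σt = 1.21²·375719/5100 = 107.861

t(2,2)=3.340 V=107.861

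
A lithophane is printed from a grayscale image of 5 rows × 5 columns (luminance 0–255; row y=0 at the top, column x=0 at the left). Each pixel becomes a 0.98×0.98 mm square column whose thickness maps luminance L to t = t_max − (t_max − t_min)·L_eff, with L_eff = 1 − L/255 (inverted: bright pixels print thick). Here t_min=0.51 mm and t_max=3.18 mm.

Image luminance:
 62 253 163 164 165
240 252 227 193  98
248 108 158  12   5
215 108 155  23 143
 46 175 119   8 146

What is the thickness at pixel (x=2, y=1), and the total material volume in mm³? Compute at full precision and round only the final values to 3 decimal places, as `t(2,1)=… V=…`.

t(2,1)=2.887 V=47.300

span = t_max - t_min = 3.18 - 0.51 = 2.670
L(2,1) = 227, L_eff = 1 - 227/255 = 0.109804 (inverted)
t(2,1) = 3.18 - 2.670·0.109804 = 2.887
Σt over all 5·5 pixels = 418629/8500 ≈ 49.2504706
V = pitch²·Σt = 0.98²·418629/8500 = 47.300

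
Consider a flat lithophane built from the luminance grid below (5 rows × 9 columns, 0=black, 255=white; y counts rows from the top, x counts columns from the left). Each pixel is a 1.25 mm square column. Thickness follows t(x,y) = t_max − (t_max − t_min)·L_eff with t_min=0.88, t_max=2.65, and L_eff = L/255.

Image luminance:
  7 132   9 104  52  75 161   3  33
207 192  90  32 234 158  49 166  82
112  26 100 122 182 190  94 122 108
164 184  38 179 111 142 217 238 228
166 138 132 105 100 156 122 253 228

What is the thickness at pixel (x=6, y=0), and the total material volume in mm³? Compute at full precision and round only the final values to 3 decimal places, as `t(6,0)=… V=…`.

span = t_max - t_min = 2.65 - 0.88 = 1.770
L(6,0) = 161, L_eff = 161/255 = 0.631373
t(6,0) = 2.65 - 1.770·0.631373 = 1.532
Σt over all 5·9 pixels = 168697/2125 ≈ 79.3868235
V = pitch²·Σt = 1.25²·168697/2125 = 124.042

t(6,0)=1.532 V=124.042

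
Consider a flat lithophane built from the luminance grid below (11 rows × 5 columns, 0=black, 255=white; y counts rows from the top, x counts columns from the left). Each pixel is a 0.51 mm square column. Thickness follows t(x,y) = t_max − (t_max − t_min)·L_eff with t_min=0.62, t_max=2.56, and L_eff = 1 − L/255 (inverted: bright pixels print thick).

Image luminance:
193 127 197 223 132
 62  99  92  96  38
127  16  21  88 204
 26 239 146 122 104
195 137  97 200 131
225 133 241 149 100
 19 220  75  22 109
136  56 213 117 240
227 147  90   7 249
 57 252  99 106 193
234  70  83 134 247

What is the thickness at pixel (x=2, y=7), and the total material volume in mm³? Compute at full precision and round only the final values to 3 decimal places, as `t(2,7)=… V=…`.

t(2,7)=2.240 V=23.437

span = t_max - t_min = 2.56 - 0.62 = 1.940
L(2,7) = 213, L_eff = 1 - 213/255 = 0.164706 (inverted)
t(2,7) = 2.56 - 1.940·0.164706 = 2.240
Σt over all 11·5 pixels = 382963/4250 ≈ 90.1089412
V = pitch²·Σt = 0.51²·382963/4250 = 23.437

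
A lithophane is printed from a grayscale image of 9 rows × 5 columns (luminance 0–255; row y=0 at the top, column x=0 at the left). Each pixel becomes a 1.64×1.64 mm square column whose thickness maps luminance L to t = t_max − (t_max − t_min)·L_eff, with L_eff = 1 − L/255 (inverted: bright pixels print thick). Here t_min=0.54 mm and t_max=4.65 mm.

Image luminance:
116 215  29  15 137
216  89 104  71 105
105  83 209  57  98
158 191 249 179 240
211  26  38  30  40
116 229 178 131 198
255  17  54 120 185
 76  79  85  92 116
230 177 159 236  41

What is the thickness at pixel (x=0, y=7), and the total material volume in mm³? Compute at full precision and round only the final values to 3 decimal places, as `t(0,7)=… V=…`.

span = t_max - t_min = 4.65 - 0.54 = 4.110
L(0,7) = 76, L_eff = 1 - 76/255 = 0.701961 (inverted)
t(0,7) = 4.65 - 4.110·0.701961 = 1.765
Σt over all 9·5 pixels = 199819/1700 ≈ 117.5405882
V = pitch²·Σt = 1.64²·199819/1700 = 316.137

t(0,7)=1.765 V=316.137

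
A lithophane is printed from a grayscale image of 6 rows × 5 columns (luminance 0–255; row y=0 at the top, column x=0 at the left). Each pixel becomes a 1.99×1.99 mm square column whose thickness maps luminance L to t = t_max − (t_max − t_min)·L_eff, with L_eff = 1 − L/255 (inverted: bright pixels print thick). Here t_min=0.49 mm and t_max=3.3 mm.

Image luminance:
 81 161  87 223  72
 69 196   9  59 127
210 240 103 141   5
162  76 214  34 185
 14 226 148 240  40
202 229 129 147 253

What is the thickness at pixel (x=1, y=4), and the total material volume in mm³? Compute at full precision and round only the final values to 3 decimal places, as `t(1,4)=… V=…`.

span = t_max - t_min = 3.3 - 0.49 = 2.810
L(1,4) = 226, L_eff = 1 - 226/255 = 0.113725 (inverted)
t(1,4) = 3.3 - 2.810·0.113725 = 2.980
Σt over all 6·5 pixels = 380473/6375 ≈ 59.6820392
V = pitch²·Σt = 1.99²·380473/6375 = 236.347

t(1,4)=2.980 V=236.347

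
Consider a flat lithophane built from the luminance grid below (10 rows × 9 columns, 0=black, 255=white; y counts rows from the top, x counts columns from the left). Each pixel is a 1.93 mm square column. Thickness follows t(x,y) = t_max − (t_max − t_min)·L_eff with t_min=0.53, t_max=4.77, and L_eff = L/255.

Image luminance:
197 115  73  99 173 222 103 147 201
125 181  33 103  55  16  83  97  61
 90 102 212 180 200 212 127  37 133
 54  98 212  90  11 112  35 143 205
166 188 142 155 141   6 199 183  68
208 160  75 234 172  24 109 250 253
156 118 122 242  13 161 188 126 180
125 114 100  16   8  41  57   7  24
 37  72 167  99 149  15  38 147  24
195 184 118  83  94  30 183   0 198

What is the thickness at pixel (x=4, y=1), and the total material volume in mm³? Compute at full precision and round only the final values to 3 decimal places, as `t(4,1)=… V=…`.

span = t_max - t_min = 4.77 - 0.53 = 4.240
L(4,1) = 55, L_eff = 55/255 = 0.215686
t(4,1) = 4.77 - 4.240·0.215686 = 3.855
Σt over all 10·9 pixels = 1068321/4250 ≈ 251.3696471
V = pitch²·Σt = 1.93²·1068321/4250 = 936.327

t(4,1)=3.855 V=936.327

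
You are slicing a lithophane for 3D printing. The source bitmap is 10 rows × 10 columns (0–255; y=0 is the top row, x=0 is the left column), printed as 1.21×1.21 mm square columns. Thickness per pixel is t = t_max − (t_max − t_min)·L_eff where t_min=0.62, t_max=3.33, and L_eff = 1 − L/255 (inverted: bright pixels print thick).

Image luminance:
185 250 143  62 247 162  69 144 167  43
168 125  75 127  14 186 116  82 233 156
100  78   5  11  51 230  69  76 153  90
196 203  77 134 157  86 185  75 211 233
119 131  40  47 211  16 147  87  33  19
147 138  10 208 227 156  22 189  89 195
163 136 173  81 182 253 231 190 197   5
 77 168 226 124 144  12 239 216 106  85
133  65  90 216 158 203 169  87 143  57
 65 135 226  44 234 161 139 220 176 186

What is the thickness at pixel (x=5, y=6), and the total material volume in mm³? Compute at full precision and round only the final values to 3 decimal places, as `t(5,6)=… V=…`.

span = t_max - t_min = 3.33 - 0.62 = 2.710
L(5,6) = 253, L_eff = 1 - 253/255 = 0.007843 (inverted)
t(5,6) = 3.33 - 2.710·0.007843 = 3.309
Σt over all 10·10 pixels = 86512/425 ≈ 203.5576471
V = pitch²·Σt = 1.21²·86512/425 = 298.029

t(5,6)=3.309 V=298.029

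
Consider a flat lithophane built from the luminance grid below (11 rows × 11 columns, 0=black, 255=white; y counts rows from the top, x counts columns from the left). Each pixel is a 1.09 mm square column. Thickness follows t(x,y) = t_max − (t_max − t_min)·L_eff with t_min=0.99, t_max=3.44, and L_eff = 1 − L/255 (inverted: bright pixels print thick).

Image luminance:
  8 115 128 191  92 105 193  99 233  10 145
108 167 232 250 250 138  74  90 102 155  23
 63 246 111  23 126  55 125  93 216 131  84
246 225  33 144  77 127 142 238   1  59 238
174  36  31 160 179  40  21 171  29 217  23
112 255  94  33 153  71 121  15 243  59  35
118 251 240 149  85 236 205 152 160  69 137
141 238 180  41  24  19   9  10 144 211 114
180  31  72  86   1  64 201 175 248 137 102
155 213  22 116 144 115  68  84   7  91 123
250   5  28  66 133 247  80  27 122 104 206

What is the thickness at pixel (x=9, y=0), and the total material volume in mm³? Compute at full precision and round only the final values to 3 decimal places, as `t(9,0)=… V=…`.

t(9,0)=1.086 V=309.200

span = t_max - t_min = 3.44 - 0.99 = 2.450
L(9,0) = 10, L_eff = 1 - 10/255 = 0.960784 (inverted)
t(9,0) = 3.44 - 2.450·0.960784 = 1.086
Σt over all 11·11 pixels = 22121/85 ≈ 260.2470588
V = pitch²·Σt = 1.09²·22121/85 = 309.200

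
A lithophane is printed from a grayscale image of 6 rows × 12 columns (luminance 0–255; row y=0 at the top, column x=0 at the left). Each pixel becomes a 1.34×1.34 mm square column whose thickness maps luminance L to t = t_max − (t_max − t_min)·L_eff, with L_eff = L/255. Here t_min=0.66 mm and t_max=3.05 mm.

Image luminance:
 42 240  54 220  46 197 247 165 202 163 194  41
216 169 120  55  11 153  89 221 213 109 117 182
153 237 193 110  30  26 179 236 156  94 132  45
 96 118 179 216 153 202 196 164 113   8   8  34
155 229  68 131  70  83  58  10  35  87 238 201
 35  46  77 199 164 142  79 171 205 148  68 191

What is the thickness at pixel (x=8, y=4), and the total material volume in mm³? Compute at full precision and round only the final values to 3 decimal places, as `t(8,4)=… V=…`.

t(8,4)=2.722 V=235.546

span = t_max - t_min = 3.05 - 0.66 = 2.390
L(8,4) = 35, L_eff = 35/255 = 0.137255
t(8,4) = 3.05 - 2.390·0.137255 = 2.722
Σt over all 6·12 pixels = 1672537/12750 ≈ 131.1793725
V = pitch²·Σt = 1.34²·1672537/12750 = 235.546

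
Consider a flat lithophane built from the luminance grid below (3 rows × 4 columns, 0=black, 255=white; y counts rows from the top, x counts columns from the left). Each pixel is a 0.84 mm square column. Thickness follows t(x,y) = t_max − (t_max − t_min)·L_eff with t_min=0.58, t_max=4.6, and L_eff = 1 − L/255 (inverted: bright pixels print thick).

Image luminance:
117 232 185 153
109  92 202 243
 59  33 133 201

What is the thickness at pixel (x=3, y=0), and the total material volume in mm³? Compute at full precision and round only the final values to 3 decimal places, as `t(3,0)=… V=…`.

t(3,0)=2.992 V=24.477

span = t_max - t_min = 4.6 - 0.58 = 4.020
L(3,0) = 153, L_eff = 1 - 153/255 = 0.400000 (inverted)
t(3,0) = 4.6 - 4.020·0.400000 = 2.992
Σt over all 3·4 pixels = 147433/4250 ≈ 34.6901176
V = pitch²·Σt = 0.84²·147433/4250 = 24.477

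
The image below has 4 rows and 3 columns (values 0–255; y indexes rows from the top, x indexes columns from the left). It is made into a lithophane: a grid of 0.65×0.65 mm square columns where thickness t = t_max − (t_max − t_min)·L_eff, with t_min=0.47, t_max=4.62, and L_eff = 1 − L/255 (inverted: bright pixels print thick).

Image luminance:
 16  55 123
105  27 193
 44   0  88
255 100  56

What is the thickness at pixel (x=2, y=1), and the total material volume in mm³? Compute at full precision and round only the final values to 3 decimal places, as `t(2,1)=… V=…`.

span = t_max - t_min = 4.62 - 0.47 = 4.150
L(2,1) = 193, L_eff = 1 - 193/255 = 0.243137 (inverted)
t(2,1) = 4.62 - 4.150·0.243137 = 3.611
Σt over all 4·3 pixels = 3897/170 ≈ 22.9235294
V = pitch²·Σt = 0.65²·3897/170 = 9.685

t(2,1)=3.611 V=9.685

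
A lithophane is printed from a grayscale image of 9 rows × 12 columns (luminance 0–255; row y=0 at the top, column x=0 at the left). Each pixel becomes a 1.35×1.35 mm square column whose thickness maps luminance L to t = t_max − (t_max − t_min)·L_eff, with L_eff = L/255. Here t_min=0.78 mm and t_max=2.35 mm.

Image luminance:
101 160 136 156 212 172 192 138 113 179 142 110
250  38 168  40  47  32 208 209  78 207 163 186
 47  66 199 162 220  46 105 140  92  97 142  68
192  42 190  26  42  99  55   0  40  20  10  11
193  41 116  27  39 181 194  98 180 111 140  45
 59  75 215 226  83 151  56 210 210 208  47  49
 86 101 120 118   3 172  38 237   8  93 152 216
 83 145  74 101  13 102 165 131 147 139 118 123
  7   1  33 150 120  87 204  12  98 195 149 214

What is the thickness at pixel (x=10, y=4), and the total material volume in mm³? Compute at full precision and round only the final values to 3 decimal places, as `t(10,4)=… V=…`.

span = t_max - t_min = 2.35 - 0.78 = 1.570
L(10,4) = 140, L_eff = 140/255 = 0.549020
t(10,4) = 2.35 - 1.570·0.549020 = 1.488
Σt over all 9·12 pixels = 4516151/25500 ≈ 177.1039608
V = pitch²·Σt = 1.35²·4516151/25500 = 322.772

t(10,4)=1.488 V=322.772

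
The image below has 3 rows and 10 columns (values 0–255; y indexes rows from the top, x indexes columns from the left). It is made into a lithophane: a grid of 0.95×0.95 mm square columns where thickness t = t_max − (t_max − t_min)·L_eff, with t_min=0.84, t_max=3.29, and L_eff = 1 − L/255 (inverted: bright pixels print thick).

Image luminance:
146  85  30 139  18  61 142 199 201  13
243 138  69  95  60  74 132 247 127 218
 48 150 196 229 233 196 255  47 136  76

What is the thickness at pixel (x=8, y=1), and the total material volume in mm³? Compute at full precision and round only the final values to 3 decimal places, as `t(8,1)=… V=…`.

span = t_max - t_min = 3.29 - 0.84 = 2.450
L(8,1) = 127, L_eff = 1 - 127/255 = 0.501961 (inverted)
t(8,1) = 3.29 - 2.450·0.501961 = 2.060
Σt over all 3·10 pixels = 324667/5100 ≈ 63.6601961
V = pitch²·Σt = 0.95²·324667/5100 = 57.453

t(8,1)=2.060 V=57.453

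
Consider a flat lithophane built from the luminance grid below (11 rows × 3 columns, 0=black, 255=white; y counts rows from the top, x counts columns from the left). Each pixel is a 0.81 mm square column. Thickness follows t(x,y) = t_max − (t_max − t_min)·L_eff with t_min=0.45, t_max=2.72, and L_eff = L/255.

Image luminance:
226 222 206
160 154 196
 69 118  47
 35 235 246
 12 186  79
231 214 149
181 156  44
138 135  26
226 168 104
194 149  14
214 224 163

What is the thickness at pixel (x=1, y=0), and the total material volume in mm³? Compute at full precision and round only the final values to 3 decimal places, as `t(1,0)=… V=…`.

span = t_max - t_min = 2.72 - 0.45 = 2.270
L(1,0) = 222, L_eff = 222/255 = 0.870588
t(1,0) = 2.72 - 2.270·0.870588 = 0.744
Σt over all 11·3 pixels = 1171813/25500 ≈ 45.9534510
V = pitch²·Σt = 0.81²·1171813/25500 = 30.150

t(1,0)=0.744 V=30.150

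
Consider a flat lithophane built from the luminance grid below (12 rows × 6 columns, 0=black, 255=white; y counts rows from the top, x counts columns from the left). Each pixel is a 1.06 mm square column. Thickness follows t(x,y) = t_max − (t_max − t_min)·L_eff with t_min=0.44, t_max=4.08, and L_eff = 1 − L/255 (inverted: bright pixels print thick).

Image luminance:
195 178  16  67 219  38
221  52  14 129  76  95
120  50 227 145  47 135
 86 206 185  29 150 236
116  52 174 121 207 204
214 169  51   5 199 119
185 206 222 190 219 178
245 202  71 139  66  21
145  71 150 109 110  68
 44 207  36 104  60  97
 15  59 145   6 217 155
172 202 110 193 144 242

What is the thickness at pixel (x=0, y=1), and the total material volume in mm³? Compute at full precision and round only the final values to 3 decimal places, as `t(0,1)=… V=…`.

t(0,1)=3.595 V=185.591

span = t_max - t_min = 4.08 - 0.44 = 3.640
L(0,1) = 221, L_eff = 1 - 221/255 = 0.133333 (inverted)
t(0,1) = 4.08 - 3.640·0.133333 = 3.595
Σt over all 12·6 pixels = 1052992/6375 ≈ 165.1752157
V = pitch²·Σt = 1.06²·1052992/6375 = 185.591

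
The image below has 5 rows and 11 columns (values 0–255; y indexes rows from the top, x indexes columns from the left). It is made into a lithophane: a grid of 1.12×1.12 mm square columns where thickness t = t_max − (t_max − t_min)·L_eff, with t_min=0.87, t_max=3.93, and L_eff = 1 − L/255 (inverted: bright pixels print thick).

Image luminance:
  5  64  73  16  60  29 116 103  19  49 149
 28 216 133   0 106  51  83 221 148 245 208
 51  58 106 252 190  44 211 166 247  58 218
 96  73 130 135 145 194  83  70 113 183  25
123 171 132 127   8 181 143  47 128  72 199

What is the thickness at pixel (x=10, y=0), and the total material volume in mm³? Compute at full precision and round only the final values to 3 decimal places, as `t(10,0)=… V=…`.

span = t_max - t_min = 3.93 - 0.87 = 3.060
L(10,0) = 149, L_eff = 1 - 149/255 = 0.415686 (inverted)
t(10,0) = 3.93 - 3.060·0.415686 = 2.658
Σt over all 5·11 pixels = 123.462
V = pitch²·Σt = 1.12²·123.462 = 154.871

t(10,0)=2.658 V=154.871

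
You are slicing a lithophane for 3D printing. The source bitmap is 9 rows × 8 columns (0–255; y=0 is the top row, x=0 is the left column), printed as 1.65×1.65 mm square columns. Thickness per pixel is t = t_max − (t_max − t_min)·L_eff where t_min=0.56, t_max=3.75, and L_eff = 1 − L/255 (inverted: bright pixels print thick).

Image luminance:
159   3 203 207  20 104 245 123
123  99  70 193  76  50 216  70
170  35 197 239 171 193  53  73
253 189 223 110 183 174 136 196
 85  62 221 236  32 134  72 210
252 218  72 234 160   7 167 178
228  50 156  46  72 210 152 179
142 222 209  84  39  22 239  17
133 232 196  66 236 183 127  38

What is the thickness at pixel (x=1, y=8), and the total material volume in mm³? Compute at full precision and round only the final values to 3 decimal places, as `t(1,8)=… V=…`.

span = t_max - t_min = 3.75 - 0.56 = 3.190
L(1,8) = 232, L_eff = 1 - 232/255 = 0.090196 (inverted)
t(1,8) = 3.75 - 3.190·0.090196 = 3.462
Σt over all 9·8 pixels = 2136833/12750 ≈ 167.5947451
V = pitch²·Σt = 1.65²·2136833/12750 = 456.277

t(1,8)=3.462 V=456.277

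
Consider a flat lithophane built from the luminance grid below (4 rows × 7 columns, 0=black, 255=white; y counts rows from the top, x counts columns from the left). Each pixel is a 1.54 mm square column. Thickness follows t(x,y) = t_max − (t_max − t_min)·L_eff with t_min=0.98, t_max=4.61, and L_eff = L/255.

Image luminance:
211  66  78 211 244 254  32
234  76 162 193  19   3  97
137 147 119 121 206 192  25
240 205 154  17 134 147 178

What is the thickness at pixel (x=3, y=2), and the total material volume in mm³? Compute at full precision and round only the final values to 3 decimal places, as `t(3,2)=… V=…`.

t(3,2)=2.888 V=174.393

span = t_max - t_min = 4.61 - 0.98 = 3.630
L(3,2) = 121, L_eff = 121/255 = 0.474510
t(3,2) = 4.61 - 3.630·0.474510 = 2.888
Σt over all 4·7 pixels = 312519/4250 ≈ 73.5338824
V = pitch²·Σt = 1.54²·312519/4250 = 174.393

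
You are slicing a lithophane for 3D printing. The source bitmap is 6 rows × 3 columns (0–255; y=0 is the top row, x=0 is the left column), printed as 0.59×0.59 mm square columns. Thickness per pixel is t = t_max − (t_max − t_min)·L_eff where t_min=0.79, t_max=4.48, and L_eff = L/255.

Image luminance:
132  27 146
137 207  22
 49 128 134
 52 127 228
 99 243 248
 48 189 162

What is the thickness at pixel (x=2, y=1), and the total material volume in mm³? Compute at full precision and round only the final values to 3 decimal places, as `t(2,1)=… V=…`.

t(2,1)=4.162 V=16.092

span = t_max - t_min = 4.48 - 0.79 = 3.690
L(2,1) = 22, L_eff = 22/255 = 0.086275
t(2,1) = 4.48 - 3.690·0.086275 = 4.162
Σt over all 6·3 pixels = 196473/4250 ≈ 46.2289412
V = pitch²·Σt = 0.59²·196473/4250 = 16.092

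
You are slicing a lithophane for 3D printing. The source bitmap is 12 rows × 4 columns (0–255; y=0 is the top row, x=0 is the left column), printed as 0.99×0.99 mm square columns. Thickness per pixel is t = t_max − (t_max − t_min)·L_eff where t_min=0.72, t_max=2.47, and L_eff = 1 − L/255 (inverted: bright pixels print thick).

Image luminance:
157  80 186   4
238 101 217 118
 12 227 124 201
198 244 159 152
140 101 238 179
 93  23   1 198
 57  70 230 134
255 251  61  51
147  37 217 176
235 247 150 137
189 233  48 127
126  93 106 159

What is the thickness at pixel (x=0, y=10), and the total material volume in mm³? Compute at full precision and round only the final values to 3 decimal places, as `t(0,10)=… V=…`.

t(0,10)=2.017 V=80.464

span = t_max - t_min = 2.47 - 0.72 = 1.750
L(0,10) = 189, L_eff = 1 - 189/255 = 0.258824 (inverted)
t(0,10) = 2.47 - 1.750·0.258824 = 2.017
Σt over all 12·4 pixels = 139567/1700 ≈ 82.0982353
V = pitch²·Σt = 0.99²·139567/1700 = 80.464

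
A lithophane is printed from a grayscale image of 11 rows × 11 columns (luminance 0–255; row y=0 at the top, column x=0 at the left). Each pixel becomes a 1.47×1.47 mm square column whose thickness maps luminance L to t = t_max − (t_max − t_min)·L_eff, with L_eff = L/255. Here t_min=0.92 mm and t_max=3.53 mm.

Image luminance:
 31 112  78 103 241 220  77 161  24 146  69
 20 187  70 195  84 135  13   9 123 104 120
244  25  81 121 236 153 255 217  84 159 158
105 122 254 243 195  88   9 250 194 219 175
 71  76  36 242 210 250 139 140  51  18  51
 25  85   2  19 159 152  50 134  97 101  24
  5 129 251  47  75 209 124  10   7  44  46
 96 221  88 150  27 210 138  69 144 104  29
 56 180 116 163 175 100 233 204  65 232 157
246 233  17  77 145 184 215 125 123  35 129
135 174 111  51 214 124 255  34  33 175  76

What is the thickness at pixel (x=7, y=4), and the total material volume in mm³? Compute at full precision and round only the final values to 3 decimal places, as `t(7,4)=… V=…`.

span = t_max - t_min = 3.53 - 0.92 = 2.610
L(7,4) = 140, L_eff = 140/255 = 0.549020
t(7,4) = 3.53 - 2.610·0.549020 = 2.097
Σt over all 11·11 pixels = 2338133/8500 ≈ 275.0744706
V = pitch²·Σt = 1.47²·2338133/8500 = 594.408

t(7,4)=2.097 V=594.408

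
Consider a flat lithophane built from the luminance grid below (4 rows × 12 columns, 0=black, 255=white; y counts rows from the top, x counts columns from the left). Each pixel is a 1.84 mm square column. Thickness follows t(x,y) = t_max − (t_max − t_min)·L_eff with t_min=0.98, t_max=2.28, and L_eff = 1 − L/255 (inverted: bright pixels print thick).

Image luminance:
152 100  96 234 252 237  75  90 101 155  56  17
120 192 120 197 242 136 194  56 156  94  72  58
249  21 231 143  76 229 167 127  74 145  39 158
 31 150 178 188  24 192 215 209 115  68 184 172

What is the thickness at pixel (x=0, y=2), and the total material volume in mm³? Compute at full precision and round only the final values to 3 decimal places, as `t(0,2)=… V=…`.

t(0,2)=2.249 V=272.950

span = t_max - t_min = 2.28 - 0.98 = 1.300
L(0,2) = 249, L_eff = 1 - 249/255 = 0.023529 (inverted)
t(0,2) = 2.28 - 1.300·0.023529 = 2.249
Σt over all 4·12 pixels = 205583/2550 ≈ 80.6207843
V = pitch²·Σt = 1.84²·205583/2550 = 272.950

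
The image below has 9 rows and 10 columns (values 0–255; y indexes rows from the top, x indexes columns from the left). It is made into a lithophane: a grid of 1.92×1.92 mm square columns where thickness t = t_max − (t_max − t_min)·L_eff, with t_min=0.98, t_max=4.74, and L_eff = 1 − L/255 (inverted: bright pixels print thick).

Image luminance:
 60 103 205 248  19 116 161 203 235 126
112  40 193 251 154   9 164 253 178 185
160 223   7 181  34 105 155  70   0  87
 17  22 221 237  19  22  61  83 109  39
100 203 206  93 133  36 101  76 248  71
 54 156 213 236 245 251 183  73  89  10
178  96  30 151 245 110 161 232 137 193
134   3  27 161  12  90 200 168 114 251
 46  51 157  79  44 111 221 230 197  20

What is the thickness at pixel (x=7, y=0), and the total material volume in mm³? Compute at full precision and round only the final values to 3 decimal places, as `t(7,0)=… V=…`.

t(7,0)=3.973 V=949.858

span = t_max - t_min = 4.74 - 0.98 = 3.760
L(7,0) = 203, L_eff = 1 - 203/255 = 0.203922 (inverted)
t(7,0) = 4.74 - 3.760·0.203922 = 3.973
Σt over all 9·10 pixels = 547539/2125 ≈ 257.6654118
V = pitch²·Σt = 1.92²·547539/2125 = 949.858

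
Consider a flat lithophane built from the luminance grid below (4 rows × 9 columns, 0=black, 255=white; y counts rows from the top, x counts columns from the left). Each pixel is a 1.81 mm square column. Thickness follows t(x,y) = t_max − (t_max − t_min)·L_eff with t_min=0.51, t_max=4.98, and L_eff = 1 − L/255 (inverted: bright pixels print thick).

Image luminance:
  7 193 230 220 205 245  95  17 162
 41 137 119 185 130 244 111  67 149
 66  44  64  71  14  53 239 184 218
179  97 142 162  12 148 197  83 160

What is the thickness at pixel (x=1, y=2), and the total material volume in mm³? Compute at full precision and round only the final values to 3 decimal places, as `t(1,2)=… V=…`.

t(1,2)=1.281 V=329.487

span = t_max - t_min = 4.98 - 0.51 = 4.470
L(1,2) = 44, L_eff = 1 - 44/255 = 0.827451 (inverted)
t(1,2) = 4.98 - 4.470·0.827451 = 1.281
Σt over all 4·9 pixels = 85487/850 ≈ 100.5729412
V = pitch²·Σt = 1.81²·85487/850 = 329.487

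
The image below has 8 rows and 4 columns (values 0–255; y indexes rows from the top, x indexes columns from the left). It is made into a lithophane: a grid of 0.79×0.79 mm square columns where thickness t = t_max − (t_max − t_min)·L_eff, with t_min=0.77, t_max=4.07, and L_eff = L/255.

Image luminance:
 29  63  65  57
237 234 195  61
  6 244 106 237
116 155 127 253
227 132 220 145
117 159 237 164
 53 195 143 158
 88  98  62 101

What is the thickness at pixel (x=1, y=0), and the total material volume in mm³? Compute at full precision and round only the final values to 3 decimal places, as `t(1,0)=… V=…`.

span = t_max - t_min = 4.07 - 0.77 = 3.300
L(1,0) = 63, L_eff = 63/255 = 0.247059
t(1,0) = 4.07 - 3.300·0.247059 = 3.255
Σt over all 8·4 pixels = 6138/85 ≈ 72.2117647
V = pitch²·Σt = 0.79²·6138/85 = 45.067

t(1,0)=3.255 V=45.067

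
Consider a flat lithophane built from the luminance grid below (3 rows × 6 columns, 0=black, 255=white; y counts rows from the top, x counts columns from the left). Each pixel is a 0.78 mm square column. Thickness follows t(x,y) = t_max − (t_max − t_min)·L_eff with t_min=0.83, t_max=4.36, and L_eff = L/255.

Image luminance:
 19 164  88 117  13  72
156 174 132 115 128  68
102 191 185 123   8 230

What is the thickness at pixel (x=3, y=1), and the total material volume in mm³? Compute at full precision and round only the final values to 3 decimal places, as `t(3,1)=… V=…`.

span = t_max - t_min = 4.36 - 0.83 = 3.530
L(3,1) = 115, L_eff = 115/255 = 0.450980
t(3,1) = 4.36 - 3.530·0.450980 = 2.768
Σt over all 3·6 pixels = 84349/1700 ≈ 49.6170588
V = pitch²·Σt = 0.78²·84349/1700 = 30.187

t(3,1)=2.768 V=30.187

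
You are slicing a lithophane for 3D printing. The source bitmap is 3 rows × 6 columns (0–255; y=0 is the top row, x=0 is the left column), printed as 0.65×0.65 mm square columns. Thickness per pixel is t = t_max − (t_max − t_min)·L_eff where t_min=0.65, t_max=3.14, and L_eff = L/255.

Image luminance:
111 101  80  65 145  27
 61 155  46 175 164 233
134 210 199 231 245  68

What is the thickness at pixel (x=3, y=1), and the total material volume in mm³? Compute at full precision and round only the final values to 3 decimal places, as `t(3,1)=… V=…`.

span = t_max - t_min = 3.14 - 0.65 = 2.490
L(3,1) = 175, L_eff = 175/255 = 0.686275
t(3,1) = 3.14 - 2.490·0.686275 = 1.431
Σt over all 3·6 pixels = 27707/850 ≈ 32.5964706
V = pitch²·Σt = 0.65²·27707/850 = 13.772

t(3,1)=1.431 V=13.772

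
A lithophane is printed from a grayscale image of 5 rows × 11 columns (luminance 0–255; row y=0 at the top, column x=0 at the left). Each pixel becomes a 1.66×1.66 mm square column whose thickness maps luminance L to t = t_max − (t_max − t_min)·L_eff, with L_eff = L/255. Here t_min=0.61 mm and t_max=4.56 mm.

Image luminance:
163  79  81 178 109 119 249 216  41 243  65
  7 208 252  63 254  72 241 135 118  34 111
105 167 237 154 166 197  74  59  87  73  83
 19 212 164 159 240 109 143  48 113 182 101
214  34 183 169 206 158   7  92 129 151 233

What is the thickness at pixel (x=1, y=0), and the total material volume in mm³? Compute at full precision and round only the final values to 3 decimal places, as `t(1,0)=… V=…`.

span = t_max - t_min = 4.56 - 0.61 = 3.950
L(1,0) = 79, L_eff = 79/255 = 0.309804
t(1,0) = 4.56 - 3.950·0.309804 = 3.336
Σt over all 5·11 pixels = 114351/850 ≈ 134.5305882
V = pitch²·Σt = 1.66²·114351/850 = 370.712

t(1,0)=3.336 V=370.712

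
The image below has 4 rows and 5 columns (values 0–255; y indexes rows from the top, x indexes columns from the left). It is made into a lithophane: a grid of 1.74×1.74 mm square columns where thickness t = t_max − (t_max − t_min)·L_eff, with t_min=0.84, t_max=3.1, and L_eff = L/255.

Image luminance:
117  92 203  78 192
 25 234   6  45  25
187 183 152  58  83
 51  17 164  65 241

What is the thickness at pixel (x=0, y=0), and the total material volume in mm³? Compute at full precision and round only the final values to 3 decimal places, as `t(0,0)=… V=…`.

t(0,0)=2.063 V=128.196

span = t_max - t_min = 3.1 - 0.84 = 2.260
L(0,0) = 117, L_eff = 117/255 = 0.458824
t(0,0) = 3.1 - 2.260·0.458824 = 2.063
Σt over all 4·5 pixels = 269933/6375 ≈ 42.3424314
V = pitch²·Σt = 1.74²·269933/6375 = 128.196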